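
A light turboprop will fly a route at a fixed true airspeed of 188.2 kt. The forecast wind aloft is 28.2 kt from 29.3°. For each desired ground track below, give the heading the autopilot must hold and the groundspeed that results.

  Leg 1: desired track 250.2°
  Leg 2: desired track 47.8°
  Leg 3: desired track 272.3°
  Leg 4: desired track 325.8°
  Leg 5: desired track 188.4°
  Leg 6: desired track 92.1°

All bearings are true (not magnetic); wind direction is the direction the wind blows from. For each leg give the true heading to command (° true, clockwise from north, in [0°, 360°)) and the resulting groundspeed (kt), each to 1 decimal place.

Leg 1: desired track 250.2°; wind correction +5.6° → command heading 255.8°, groundspeed 208.6 kt
Leg 2: desired track 47.8°; wind correction -2.7° → command heading 45.1°, groundspeed 161.2 kt
Leg 3: desired track 272.3°; wind correction +7.7° → command heading 280.0°, groundspeed 199.3 kt
Leg 4: desired track 325.8°; wind correction +7.7° → command heading 333.5°, groundspeed 173.9 kt
Leg 5: desired track 188.4°; wind correction -3.1° → command heading 185.3°, groundspeed 214.3 kt
Leg 6: desired track 92.1°; wind correction -7.7° → command heading 84.4°, groundspeed 173.6 kt

Leg 1: heading=255.8°, groundspeed=208.6 kt
Leg 2: heading=45.1°, groundspeed=161.2 kt
Leg 3: heading=280.0°, groundspeed=199.3 kt
Leg 4: heading=333.5°, groundspeed=173.9 kt
Leg 5: heading=185.3°, groundspeed=214.3 kt
Leg 6: heading=84.4°, groundspeed=173.6 kt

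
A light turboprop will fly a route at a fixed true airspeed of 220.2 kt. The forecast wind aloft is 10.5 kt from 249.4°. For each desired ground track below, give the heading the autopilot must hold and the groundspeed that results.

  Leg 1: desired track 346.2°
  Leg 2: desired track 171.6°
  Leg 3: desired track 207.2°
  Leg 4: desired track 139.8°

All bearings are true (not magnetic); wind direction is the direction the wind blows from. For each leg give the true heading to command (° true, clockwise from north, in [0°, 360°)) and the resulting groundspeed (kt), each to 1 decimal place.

Leg 1: heading=343.5°, groundspeed=221.2 kt
Leg 2: heading=174.3°, groundspeed=217.7 kt
Leg 3: heading=209.0°, groundspeed=212.3 kt
Leg 4: heading=142.4°, groundspeed=223.5 kt

Leg 1: desired track 346.2°; wind correction -2.7° → command heading 343.5°, groundspeed 221.2 kt
Leg 2: desired track 171.6°; wind correction +2.7° → command heading 174.3°, groundspeed 217.7 kt
Leg 3: desired track 207.2°; wind correction +1.8° → command heading 209.0°, groundspeed 212.3 kt
Leg 4: desired track 139.8°; wind correction +2.6° → command heading 142.4°, groundspeed 223.5 kt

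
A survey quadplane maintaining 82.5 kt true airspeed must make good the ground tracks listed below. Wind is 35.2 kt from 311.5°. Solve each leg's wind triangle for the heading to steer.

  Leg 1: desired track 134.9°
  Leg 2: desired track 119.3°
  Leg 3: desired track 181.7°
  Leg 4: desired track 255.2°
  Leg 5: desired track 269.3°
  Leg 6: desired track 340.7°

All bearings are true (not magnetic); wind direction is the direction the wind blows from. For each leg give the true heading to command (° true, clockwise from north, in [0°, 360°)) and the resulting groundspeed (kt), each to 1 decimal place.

Leg 1: heading=136.3°, groundspeed=117.6 kt
Leg 2: heading=114.1°, groundspeed=116.6 kt
Leg 3: heading=200.8°, groundspeed=100.5 kt
Leg 4: heading=276.0°, groundspeed=57.6 kt
Leg 5: heading=286.0°, groundspeed=53.0 kt
Leg 6: heading=328.7°, groundspeed=50.0 kt

Leg 1: desired track 134.9°; wind correction +1.4° → command heading 136.3°, groundspeed 117.6 kt
Leg 2: desired track 119.3°; wind correction -5.2° → command heading 114.1°, groundspeed 116.6 kt
Leg 3: desired track 181.7°; wind correction +19.1° → command heading 200.8°, groundspeed 100.5 kt
Leg 4: desired track 255.2°; wind correction +20.8° → command heading 276.0°, groundspeed 57.6 kt
Leg 5: desired track 269.3°; wind correction +16.7° → command heading 286.0°, groundspeed 53.0 kt
Leg 6: desired track 340.7°; wind correction -12.0° → command heading 328.7°, groundspeed 50.0 kt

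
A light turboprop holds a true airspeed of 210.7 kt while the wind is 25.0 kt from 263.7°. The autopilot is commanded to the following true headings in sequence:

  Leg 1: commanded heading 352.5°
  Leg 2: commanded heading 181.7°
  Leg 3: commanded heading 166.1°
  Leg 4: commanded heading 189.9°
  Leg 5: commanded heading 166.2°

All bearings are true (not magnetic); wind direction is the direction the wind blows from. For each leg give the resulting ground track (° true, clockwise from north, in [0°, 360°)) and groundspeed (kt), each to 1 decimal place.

Leg 1: heading 352.5°; drift +6.8° → track 359.3°, groundspeed 211.7 kt
Leg 2: heading 181.7°; drift -6.8° → track 174.9°, groundspeed 208.7 kt
Leg 3: heading 166.1°; drift -6.6° → track 159.5°, groundspeed 215.4 kt
Leg 4: heading 189.9°; drift -6.7° → track 183.2°, groundspeed 205.1 kt
Leg 5: heading 166.2°; drift -6.6° → track 159.6°, groundspeed 215.4 kt

Leg 1: track=359.3°, groundspeed=211.7 kt
Leg 2: track=174.9°, groundspeed=208.7 kt
Leg 3: track=159.5°, groundspeed=215.4 kt
Leg 4: track=183.2°, groundspeed=205.1 kt
Leg 5: track=159.6°, groundspeed=215.4 kt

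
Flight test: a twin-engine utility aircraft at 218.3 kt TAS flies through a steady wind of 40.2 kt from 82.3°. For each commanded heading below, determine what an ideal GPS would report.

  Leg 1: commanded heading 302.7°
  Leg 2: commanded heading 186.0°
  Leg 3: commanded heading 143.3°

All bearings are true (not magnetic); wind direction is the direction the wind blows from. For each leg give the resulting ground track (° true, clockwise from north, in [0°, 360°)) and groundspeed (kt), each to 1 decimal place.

Leg 1: track=296.7°, groundspeed=250.3 kt
Leg 2: track=195.7°, groundspeed=231.1 kt
Leg 3: track=153.3°, groundspeed=201.9 kt

Leg 1: heading 302.7°; drift -6.0° → track 296.7°, groundspeed 250.3 kt
Leg 2: heading 186.0°; drift +9.7° → track 195.7°, groundspeed 231.1 kt
Leg 3: heading 143.3°; drift +10.0° → track 153.3°, groundspeed 201.9 kt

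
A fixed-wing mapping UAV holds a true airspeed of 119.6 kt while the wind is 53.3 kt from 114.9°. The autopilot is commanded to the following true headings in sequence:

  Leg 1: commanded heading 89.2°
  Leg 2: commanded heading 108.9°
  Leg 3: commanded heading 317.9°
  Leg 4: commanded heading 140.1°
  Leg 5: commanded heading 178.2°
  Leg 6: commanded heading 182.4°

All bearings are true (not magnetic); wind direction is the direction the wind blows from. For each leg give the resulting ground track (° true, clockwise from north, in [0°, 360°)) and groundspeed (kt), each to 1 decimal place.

Leg 1: track=71.3°, groundspeed=75.2 kt
Leg 2: track=104.1°, groundspeed=66.8 kt
Leg 3: track=310.9°, groundspeed=169.9 kt
Leg 4: track=157.7°, groundspeed=74.9 kt
Leg 5: track=204.7°, groundspeed=106.8 kt
Leg 6: track=208.8°, groundspeed=110.8 kt

Leg 1: heading 89.2°; drift -17.9° → track 71.3°, groundspeed 75.2 kt
Leg 2: heading 108.9°; drift -4.8° → track 104.1°, groundspeed 66.8 kt
Leg 3: heading 317.9°; drift -7.0° → track 310.9°, groundspeed 169.9 kt
Leg 4: heading 140.1°; drift +17.6° → track 157.7°, groundspeed 74.9 kt
Leg 5: heading 178.2°; drift +26.5° → track 204.7°, groundspeed 106.8 kt
Leg 6: heading 182.4°; drift +26.4° → track 208.8°, groundspeed 110.8 kt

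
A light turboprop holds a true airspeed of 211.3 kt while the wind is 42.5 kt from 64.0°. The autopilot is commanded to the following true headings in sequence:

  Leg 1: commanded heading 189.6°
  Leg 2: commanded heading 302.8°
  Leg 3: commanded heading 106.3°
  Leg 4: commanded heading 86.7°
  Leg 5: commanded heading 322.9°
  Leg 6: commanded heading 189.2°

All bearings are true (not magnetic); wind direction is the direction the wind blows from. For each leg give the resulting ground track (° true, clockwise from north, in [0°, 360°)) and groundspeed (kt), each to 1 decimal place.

Leg 1: track=197.9°, groundspeed=238.6 kt
Leg 2: track=293.9°, groundspeed=236.1 kt
Leg 3: track=115.3°, groundspeed=182.1 kt
Leg 4: track=92.1°, groundspeed=172.9 kt
Leg 5: track=312.1°, groundspeed=223.4 kt
Leg 6: track=197.6°, groundspeed=238.3 kt

Leg 1: heading 189.6°; drift +8.3° → track 197.9°, groundspeed 238.6 kt
Leg 2: heading 302.8°; drift -8.9° → track 293.9°, groundspeed 236.1 kt
Leg 3: heading 106.3°; drift +9.0° → track 115.3°, groundspeed 182.1 kt
Leg 4: heading 86.7°; drift +5.4° → track 92.1°, groundspeed 172.9 kt
Leg 5: heading 322.9°; drift -10.8° → track 312.1°, groundspeed 223.4 kt
Leg 6: heading 189.2°; drift +8.4° → track 197.6°, groundspeed 238.3 kt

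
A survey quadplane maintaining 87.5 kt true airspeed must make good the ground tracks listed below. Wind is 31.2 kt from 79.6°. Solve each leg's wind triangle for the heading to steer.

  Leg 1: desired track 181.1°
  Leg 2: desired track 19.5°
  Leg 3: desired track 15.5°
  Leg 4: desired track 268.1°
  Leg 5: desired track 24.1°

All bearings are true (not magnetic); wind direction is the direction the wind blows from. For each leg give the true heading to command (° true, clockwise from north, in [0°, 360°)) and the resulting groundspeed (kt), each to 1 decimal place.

Leg 1: heading=160.6°, groundspeed=88.2 kt
Leg 2: heading=37.5°, groundspeed=67.7 kt
Leg 3: heading=34.2°, groundspeed=69.2 kt
Leg 4: heading=271.1°, groundspeed=118.2 kt
Leg 5: heading=41.2°, groundspeed=66.0 kt

Leg 1: desired track 181.1°; wind correction -20.5° → command heading 160.6°, groundspeed 88.2 kt
Leg 2: desired track 19.5°; wind correction +18.0° → command heading 37.5°, groundspeed 67.7 kt
Leg 3: desired track 15.5°; wind correction +18.7° → command heading 34.2°, groundspeed 69.2 kt
Leg 4: desired track 268.1°; wind correction +3.0° → command heading 271.1°, groundspeed 118.2 kt
Leg 5: desired track 24.1°; wind correction +17.1° → command heading 41.2°, groundspeed 66.0 kt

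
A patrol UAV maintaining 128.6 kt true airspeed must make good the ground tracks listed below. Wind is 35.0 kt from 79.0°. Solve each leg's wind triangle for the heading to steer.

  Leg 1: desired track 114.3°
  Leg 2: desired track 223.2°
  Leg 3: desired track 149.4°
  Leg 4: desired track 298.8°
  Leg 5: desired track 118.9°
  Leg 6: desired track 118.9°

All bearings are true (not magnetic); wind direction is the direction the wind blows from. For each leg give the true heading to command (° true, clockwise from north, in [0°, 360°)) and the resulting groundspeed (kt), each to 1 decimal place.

Leg 1: desired track 114.3°; wind correction -9.0° → command heading 105.3°, groundspeed 98.4 kt
Leg 2: desired track 223.2°; wind correction -9.2° → command heading 214.0°, groundspeed 155.3 kt
Leg 3: desired track 149.4°; wind correction -14.9° → command heading 134.5°, groundspeed 112.6 kt
Leg 4: desired track 298.8°; wind correction +10.0° → command heading 308.8°, groundspeed 153.5 kt
Leg 5: desired track 118.9°; wind correction -10.1° → command heading 108.8°, groundspeed 99.8 kt
Leg 6: desired track 118.9°; wind correction -10.1° → command heading 108.8°, groundspeed 99.8 kt

Leg 1: heading=105.3°, groundspeed=98.4 kt
Leg 2: heading=214.0°, groundspeed=155.3 kt
Leg 3: heading=134.5°, groundspeed=112.6 kt
Leg 4: heading=308.8°, groundspeed=153.5 kt
Leg 5: heading=108.8°, groundspeed=99.8 kt
Leg 6: heading=108.8°, groundspeed=99.8 kt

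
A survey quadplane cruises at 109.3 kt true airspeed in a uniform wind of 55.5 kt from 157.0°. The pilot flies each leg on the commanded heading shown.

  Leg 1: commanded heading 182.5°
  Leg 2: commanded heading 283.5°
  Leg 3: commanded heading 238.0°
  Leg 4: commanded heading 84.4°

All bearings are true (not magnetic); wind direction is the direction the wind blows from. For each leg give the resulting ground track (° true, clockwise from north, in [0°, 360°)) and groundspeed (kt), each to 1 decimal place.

Leg 1: heading 182.5°; drift +22.0° → track 204.5°, groundspeed 63.8 kt
Leg 2: heading 283.5°; drift +17.4° → track 300.9°, groundspeed 149.1 kt
Leg 3: heading 238.0°; drift +28.6° → track 266.6°, groundspeed 114.6 kt
Leg 4: heading 84.4°; drift -29.7° → track 54.7°, groundspeed 106.8 kt

Leg 1: track=204.5°, groundspeed=63.8 kt
Leg 2: track=300.9°, groundspeed=149.1 kt
Leg 3: track=266.6°, groundspeed=114.6 kt
Leg 4: track=54.7°, groundspeed=106.8 kt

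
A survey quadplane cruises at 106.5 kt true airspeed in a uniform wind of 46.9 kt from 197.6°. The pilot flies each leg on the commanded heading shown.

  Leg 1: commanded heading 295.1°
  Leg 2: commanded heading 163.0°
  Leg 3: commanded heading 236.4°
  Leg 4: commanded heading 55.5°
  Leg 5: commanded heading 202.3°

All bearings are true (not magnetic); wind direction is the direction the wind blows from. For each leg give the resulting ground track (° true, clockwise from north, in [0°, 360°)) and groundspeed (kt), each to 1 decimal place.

Leg 1: track=317.5°, groundspeed=121.8 kt
Leg 2: track=141.6°, groundspeed=72.9 kt
Leg 3: track=259.2°, groundspeed=75.9 kt
Leg 4: track=44.1°, groundspeed=146.4 kt
Leg 5: track=206.0°, groundspeed=59.9 kt

Leg 1: heading 295.1°; drift +22.4° → track 317.5°, groundspeed 121.8 kt
Leg 2: heading 163.0°; drift -21.4° → track 141.6°, groundspeed 72.9 kt
Leg 3: heading 236.4°; drift +22.8° → track 259.2°, groundspeed 75.9 kt
Leg 4: heading 55.5°; drift -11.4° → track 44.1°, groundspeed 146.4 kt
Leg 5: heading 202.3°; drift +3.7° → track 206.0°, groundspeed 59.9 kt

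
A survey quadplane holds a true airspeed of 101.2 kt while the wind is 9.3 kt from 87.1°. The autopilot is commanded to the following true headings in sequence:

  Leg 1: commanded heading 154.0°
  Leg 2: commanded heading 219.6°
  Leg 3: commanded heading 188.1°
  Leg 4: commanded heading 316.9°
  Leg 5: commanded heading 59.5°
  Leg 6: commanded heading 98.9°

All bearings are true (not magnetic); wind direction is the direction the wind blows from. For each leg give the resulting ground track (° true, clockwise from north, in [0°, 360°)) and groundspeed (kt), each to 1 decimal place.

Leg 1: track=159.0°, groundspeed=97.9 kt
Leg 2: track=223.3°, groundspeed=107.7 kt
Leg 3: track=193.2°, groundspeed=103.4 kt
Leg 4: track=313.1°, groundspeed=107.4 kt
Leg 5: track=56.8°, groundspeed=93.1 kt
Leg 6: track=100.1°, groundspeed=92.1 kt

Leg 1: heading 154.0°; drift +5.0° → track 159.0°, groundspeed 97.9 kt
Leg 2: heading 219.6°; drift +3.7° → track 223.3°, groundspeed 107.7 kt
Leg 3: heading 188.1°; drift +5.1° → track 193.2°, groundspeed 103.4 kt
Leg 4: heading 316.9°; drift -3.8° → track 313.1°, groundspeed 107.4 kt
Leg 5: heading 59.5°; drift -2.7° → track 56.8°, groundspeed 93.1 kt
Leg 6: heading 98.9°; drift +1.2° → track 100.1°, groundspeed 92.1 kt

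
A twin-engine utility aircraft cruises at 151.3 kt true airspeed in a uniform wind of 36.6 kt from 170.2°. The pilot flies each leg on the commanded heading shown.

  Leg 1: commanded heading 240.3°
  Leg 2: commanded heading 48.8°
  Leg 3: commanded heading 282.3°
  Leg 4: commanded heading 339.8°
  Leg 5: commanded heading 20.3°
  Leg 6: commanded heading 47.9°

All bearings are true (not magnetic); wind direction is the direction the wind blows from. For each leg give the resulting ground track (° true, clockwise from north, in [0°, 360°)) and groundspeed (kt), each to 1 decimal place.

Leg 1: heading 240.3°; drift +13.9° → track 254.2°, groundspeed 143.0 kt
Leg 2: heading 48.8°; drift -10.4° → track 38.4°, groundspeed 173.2 kt
Leg 3: heading 282.3°; drift +11.6° → track 293.9°, groundspeed 168.5 kt
Leg 4: heading 339.8°; drift +2.0° → track 341.8°, groundspeed 187.4 kt
Leg 5: heading 20.3°; drift -5.7° → track 14.6°, groundspeed 183.9 kt
Leg 6: heading 47.9°; drift -10.3° → track 37.6°, groundspeed 173.6 kt

Leg 1: track=254.2°, groundspeed=143.0 kt
Leg 2: track=38.4°, groundspeed=173.2 kt
Leg 3: track=293.9°, groundspeed=168.5 kt
Leg 4: track=341.8°, groundspeed=187.4 kt
Leg 5: track=14.6°, groundspeed=183.9 kt
Leg 6: track=37.6°, groundspeed=173.6 kt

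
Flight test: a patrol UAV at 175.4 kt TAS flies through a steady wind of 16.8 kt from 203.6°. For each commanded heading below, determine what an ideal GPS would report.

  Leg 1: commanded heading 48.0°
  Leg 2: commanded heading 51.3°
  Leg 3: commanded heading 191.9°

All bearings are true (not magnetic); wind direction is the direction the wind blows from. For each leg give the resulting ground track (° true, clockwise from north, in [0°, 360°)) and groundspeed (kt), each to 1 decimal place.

Leg 1: track=45.9°, groundspeed=190.8 kt
Leg 2: track=48.9°, groundspeed=190.4 kt
Leg 3: track=190.7°, groundspeed=159.0 kt

Leg 1: heading 48.0°; drift -2.1° → track 45.9°, groundspeed 190.8 kt
Leg 2: heading 51.3°; drift -2.4° → track 48.9°, groundspeed 190.4 kt
Leg 3: heading 191.9°; drift -1.2° → track 190.7°, groundspeed 159.0 kt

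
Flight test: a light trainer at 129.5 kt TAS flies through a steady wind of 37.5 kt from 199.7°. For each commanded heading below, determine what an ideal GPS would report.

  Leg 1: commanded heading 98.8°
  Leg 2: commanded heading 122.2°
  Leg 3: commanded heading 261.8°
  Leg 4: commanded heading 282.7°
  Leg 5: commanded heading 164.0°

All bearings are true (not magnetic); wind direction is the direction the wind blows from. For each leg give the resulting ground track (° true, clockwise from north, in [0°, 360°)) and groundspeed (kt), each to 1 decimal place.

Leg 1: heading 98.8°; drift -15.1° → track 83.7°, groundspeed 141.5 kt
Leg 2: heading 122.2°; drift -16.8° → track 105.4°, groundspeed 126.8 kt
Leg 3: heading 261.8°; drift +16.5° → track 278.3°, groundspeed 116.8 kt
Leg 4: heading 282.7°; drift +16.6° → track 299.3°, groundspeed 130.4 kt
Leg 5: heading 164.0°; drift -12.5° → track 151.5°, groundspeed 101.4 kt

Leg 1: track=83.7°, groundspeed=141.5 kt
Leg 2: track=105.4°, groundspeed=126.8 kt
Leg 3: track=278.3°, groundspeed=116.8 kt
Leg 4: track=299.3°, groundspeed=130.4 kt
Leg 5: track=151.5°, groundspeed=101.4 kt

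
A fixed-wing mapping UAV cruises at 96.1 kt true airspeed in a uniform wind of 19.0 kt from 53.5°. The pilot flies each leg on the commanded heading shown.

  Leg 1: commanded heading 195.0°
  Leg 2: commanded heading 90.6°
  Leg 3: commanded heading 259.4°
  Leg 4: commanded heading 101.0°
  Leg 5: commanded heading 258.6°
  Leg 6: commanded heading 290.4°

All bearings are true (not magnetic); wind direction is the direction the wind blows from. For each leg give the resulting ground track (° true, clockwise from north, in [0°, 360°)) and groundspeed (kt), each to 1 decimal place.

Leg 1: track=201.1°, groundspeed=111.6 kt
Leg 2: track=98.7°, groundspeed=81.8 kt
Leg 3: track=255.2°, groundspeed=113.5 kt
Leg 4: track=110.5°, groundspeed=84.4 kt
Leg 5: track=254.5°, groundspeed=113.6 kt
Leg 6: track=281.9°, groundspeed=107.7 kt

Leg 1: heading 195.0°; drift +6.1° → track 201.1°, groundspeed 111.6 kt
Leg 2: heading 90.6°; drift +8.1° → track 98.7°, groundspeed 81.8 kt
Leg 3: heading 259.4°; drift -4.2° → track 255.2°, groundspeed 113.5 kt
Leg 4: heading 101.0°; drift +9.5° → track 110.5°, groundspeed 84.4 kt
Leg 5: heading 258.6°; drift -4.1° → track 254.5°, groundspeed 113.6 kt
Leg 6: heading 290.4°; drift -8.5° → track 281.9°, groundspeed 107.7 kt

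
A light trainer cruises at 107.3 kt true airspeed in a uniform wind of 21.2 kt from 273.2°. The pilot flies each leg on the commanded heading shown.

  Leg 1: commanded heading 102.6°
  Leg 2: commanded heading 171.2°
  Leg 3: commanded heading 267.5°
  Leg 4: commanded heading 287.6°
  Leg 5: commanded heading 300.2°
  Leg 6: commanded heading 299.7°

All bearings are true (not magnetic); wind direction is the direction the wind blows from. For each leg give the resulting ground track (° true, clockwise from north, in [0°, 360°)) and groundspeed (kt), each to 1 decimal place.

Leg 1: heading 102.6°; drift -1.5° → track 101.1°, groundspeed 128.3 kt
Leg 2: heading 171.2°; drift -10.5° → track 160.7°, groundspeed 113.6 kt
Leg 3: heading 267.5°; drift -1.4° → track 266.1°, groundspeed 86.2 kt
Leg 4: heading 287.6°; drift +3.5° → track 291.1°, groundspeed 86.9 kt
Leg 5: heading 300.2°; drift +6.2° → track 306.4°, groundspeed 88.9 kt
Leg 6: heading 299.7°; drift +6.1° → track 305.8°, groundspeed 88.8 kt

Leg 1: track=101.1°, groundspeed=128.3 kt
Leg 2: track=160.7°, groundspeed=113.6 kt
Leg 3: track=266.1°, groundspeed=86.2 kt
Leg 4: track=291.1°, groundspeed=86.9 kt
Leg 5: track=306.4°, groundspeed=88.9 kt
Leg 6: track=305.8°, groundspeed=88.8 kt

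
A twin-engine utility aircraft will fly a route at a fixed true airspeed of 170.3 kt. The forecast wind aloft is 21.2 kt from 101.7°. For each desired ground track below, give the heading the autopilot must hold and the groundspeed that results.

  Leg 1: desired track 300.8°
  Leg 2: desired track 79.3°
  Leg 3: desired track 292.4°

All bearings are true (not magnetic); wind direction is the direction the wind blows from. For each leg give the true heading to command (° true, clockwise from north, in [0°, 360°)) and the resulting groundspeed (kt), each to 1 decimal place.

Leg 1: heading=303.1°, groundspeed=190.2 kt
Leg 2: heading=82.0°, groundspeed=150.5 kt
Leg 3: heading=293.7°, groundspeed=191.1 kt

Leg 1: desired track 300.8°; wind correction +2.3° → command heading 303.1°, groundspeed 190.2 kt
Leg 2: desired track 79.3°; wind correction +2.7° → command heading 82.0°, groundspeed 150.5 kt
Leg 3: desired track 292.4°; wind correction +1.3° → command heading 293.7°, groundspeed 191.1 kt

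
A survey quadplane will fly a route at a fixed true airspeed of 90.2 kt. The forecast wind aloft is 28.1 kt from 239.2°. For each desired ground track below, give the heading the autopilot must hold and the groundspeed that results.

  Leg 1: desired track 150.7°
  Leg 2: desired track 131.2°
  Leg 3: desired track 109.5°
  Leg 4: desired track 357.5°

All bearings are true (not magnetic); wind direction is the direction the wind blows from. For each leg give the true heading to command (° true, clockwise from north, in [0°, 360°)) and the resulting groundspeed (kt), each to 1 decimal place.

Leg 1: heading=168.8°, groundspeed=85.0 kt
Leg 2: heading=148.4°, groundspeed=94.8 kt
Leg 3: heading=123.4°, groundspeed=105.5 kt
Leg 4: heading=341.6°, groundspeed=100.1 kt

Leg 1: desired track 150.7°; wind correction +18.1° → command heading 168.8°, groundspeed 85.0 kt
Leg 2: desired track 131.2°; wind correction +17.2° → command heading 148.4°, groundspeed 94.8 kt
Leg 3: desired track 109.5°; wind correction +13.9° → command heading 123.4°, groundspeed 105.5 kt
Leg 4: desired track 357.5°; wind correction -15.9° → command heading 341.6°, groundspeed 100.1 kt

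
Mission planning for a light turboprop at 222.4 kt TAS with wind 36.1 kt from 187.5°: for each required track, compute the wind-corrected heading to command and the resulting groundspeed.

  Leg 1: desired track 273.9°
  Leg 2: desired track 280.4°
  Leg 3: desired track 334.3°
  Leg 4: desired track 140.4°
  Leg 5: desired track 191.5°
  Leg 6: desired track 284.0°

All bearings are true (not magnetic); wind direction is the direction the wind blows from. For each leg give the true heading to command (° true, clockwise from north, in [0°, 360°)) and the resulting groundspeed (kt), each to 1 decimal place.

Leg 1: heading=264.6°, groundspeed=217.2 kt
Leg 2: heading=271.1°, groundspeed=221.3 kt
Leg 3: heading=329.2°, groundspeed=251.7 kt
Leg 4: heading=147.2°, groundspeed=196.2 kt
Leg 5: heading=190.9°, groundspeed=186.4 kt
Leg 6: heading=274.7°, groundspeed=223.6 kt

Leg 1: desired track 273.9°; wind correction -9.3° → command heading 264.6°, groundspeed 217.2 kt
Leg 2: desired track 280.4°; wind correction -9.3° → command heading 271.1°, groundspeed 221.3 kt
Leg 3: desired track 334.3°; wind correction -5.1° → command heading 329.2°, groundspeed 251.7 kt
Leg 4: desired track 140.4°; wind correction +6.8° → command heading 147.2°, groundspeed 196.2 kt
Leg 5: desired track 191.5°; wind correction -0.6° → command heading 190.9°, groundspeed 186.4 kt
Leg 6: desired track 284.0°; wind correction -9.3° → command heading 274.7°, groundspeed 223.6 kt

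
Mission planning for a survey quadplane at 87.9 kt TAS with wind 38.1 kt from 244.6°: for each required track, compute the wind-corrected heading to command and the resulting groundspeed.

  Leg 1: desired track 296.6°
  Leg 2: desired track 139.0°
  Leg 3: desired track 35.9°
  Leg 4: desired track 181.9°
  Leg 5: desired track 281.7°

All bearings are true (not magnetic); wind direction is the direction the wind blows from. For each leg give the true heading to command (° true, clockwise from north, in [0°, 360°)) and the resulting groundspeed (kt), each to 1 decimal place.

Leg 1: heading=276.6°, groundspeed=59.2 kt
Leg 2: heading=163.7°, groundspeed=90.1 kt
Leg 3: heading=23.9°, groundspeed=119.4 kt
Leg 4: heading=204.6°, groundspeed=63.6 kt
Leg 5: heading=266.5°, groundspeed=54.5 kt

Leg 1: desired track 296.6°; wind correction -20.0° → command heading 276.6°, groundspeed 59.2 kt
Leg 2: desired track 139.0°; wind correction +24.7° → command heading 163.7°, groundspeed 90.1 kt
Leg 3: desired track 35.9°; wind correction -12.0° → command heading 23.9°, groundspeed 119.4 kt
Leg 4: desired track 181.9°; wind correction +22.7° → command heading 204.6°, groundspeed 63.6 kt
Leg 5: desired track 281.7°; wind correction -15.2° → command heading 266.5°, groundspeed 54.5 kt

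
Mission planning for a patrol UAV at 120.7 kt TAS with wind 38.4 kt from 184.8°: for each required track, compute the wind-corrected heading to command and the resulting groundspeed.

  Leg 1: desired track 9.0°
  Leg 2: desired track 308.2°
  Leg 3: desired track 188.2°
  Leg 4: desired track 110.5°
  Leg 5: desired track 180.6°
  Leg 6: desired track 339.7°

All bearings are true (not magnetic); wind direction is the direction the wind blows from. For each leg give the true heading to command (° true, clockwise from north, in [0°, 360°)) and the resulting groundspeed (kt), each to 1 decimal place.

Leg 1: desired track 9.0°; wind correction +1.3° → command heading 10.3°, groundspeed 159.0 kt
Leg 2: desired track 308.2°; wind correction -15.4° → command heading 292.8°, groundspeed 137.5 kt
Leg 3: desired track 188.2°; wind correction -1.1° → command heading 187.1°, groundspeed 82.3 kt
Leg 4: desired track 110.5°; wind correction +17.8° → command heading 128.3°, groundspeed 104.5 kt
Leg 5: desired track 180.6°; wind correction +1.3° → command heading 181.9°, groundspeed 82.4 kt
Leg 6: desired track 339.7°; wind correction -7.8° → command heading 331.9°, groundspeed 154.4 kt

Leg 1: heading=10.3°, groundspeed=159.0 kt
Leg 2: heading=292.8°, groundspeed=137.5 kt
Leg 3: heading=187.1°, groundspeed=82.3 kt
Leg 4: heading=128.3°, groundspeed=104.5 kt
Leg 5: heading=181.9°, groundspeed=82.4 kt
Leg 6: heading=331.9°, groundspeed=154.4 kt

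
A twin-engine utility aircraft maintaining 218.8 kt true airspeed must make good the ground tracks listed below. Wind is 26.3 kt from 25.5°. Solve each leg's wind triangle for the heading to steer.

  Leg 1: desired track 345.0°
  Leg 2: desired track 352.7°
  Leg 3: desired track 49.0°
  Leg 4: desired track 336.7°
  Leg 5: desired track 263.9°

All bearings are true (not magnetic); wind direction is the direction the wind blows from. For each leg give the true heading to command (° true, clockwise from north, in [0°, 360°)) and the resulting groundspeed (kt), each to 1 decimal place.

Leg 1: desired track 345.0°; wind correction +4.5° → command heading 349.5°, groundspeed 198.1 kt
Leg 2: desired track 352.7°; wind correction +3.7° → command heading 356.4°, groundspeed 196.2 kt
Leg 3: desired track 49.0°; wind correction -2.7° → command heading 46.3°, groundspeed 194.4 kt
Leg 4: desired track 336.7°; wind correction +5.2° → command heading 341.9°, groundspeed 200.6 kt
Leg 5: desired track 263.9°; wind correction +5.9° → command heading 269.8°, groundspeed 231.4 kt

Leg 1: heading=349.5°, groundspeed=198.1 kt
Leg 2: heading=356.4°, groundspeed=196.2 kt
Leg 3: heading=46.3°, groundspeed=194.4 kt
Leg 4: heading=341.9°, groundspeed=200.6 kt
Leg 5: heading=269.8°, groundspeed=231.4 kt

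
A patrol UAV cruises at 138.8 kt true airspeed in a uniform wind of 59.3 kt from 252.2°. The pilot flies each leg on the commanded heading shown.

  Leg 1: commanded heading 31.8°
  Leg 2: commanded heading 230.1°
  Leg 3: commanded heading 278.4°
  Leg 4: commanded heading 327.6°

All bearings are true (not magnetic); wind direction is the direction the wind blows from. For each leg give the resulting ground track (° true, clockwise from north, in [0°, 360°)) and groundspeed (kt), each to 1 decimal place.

Leg 1: track=43.6°, groundspeed=187.9 kt
Leg 2: track=215.2°, groundspeed=86.8 kt
Leg 3: track=295.4°, groundspeed=89.5 kt
Leg 4: track=352.5°, groundspeed=136.5 kt

Leg 1: heading 31.8°; drift +11.8° → track 43.6°, groundspeed 187.9 kt
Leg 2: heading 230.1°; drift -14.9° → track 215.2°, groundspeed 86.8 kt
Leg 3: heading 278.4°; drift +17.0° → track 295.4°, groundspeed 89.5 kt
Leg 4: heading 327.6°; drift +24.9° → track 352.5°, groundspeed 136.5 kt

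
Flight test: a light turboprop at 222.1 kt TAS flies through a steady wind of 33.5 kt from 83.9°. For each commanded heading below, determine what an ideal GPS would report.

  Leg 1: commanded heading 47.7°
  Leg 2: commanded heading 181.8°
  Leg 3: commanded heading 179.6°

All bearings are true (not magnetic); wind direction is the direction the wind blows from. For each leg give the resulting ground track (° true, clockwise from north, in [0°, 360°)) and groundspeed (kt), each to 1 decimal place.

Leg 1: heading 47.7°; drift -5.8° → track 41.9°, groundspeed 196.1 kt
Leg 2: heading 181.8°; drift +8.3° → track 190.1°, groundspeed 229.1 kt
Leg 3: heading 179.6°; drift +8.4° → track 188.0°, groundspeed 227.9 kt

Leg 1: track=41.9°, groundspeed=196.1 kt
Leg 2: track=190.1°, groundspeed=229.1 kt
Leg 3: track=188.0°, groundspeed=227.9 kt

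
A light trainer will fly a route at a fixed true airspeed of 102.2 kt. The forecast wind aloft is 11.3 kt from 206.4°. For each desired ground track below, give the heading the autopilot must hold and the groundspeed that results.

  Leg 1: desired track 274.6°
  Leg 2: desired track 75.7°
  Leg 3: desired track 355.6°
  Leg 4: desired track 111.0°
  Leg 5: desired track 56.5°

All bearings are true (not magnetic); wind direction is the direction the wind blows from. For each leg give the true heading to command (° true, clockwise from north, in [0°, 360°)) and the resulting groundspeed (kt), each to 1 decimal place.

Leg 1: desired track 274.6°; wind correction -5.9° → command heading 268.7°, groundspeed 97.5 kt
Leg 2: desired track 75.7°; wind correction +4.8° → command heading 80.5°, groundspeed 109.2 kt
Leg 3: desired track 355.6°; wind correction -3.2° → command heading 352.4°, groundspeed 111.7 kt
Leg 4: desired track 111.0°; wind correction +6.3° → command heading 117.3°, groundspeed 102.6 kt
Leg 5: desired track 56.5°; wind correction +3.2° → command heading 59.7°, groundspeed 111.8 kt

Leg 1: heading=268.7°, groundspeed=97.5 kt
Leg 2: heading=80.5°, groundspeed=109.2 kt
Leg 3: heading=352.4°, groundspeed=111.7 kt
Leg 4: heading=117.3°, groundspeed=102.6 kt
Leg 5: heading=59.7°, groundspeed=111.8 kt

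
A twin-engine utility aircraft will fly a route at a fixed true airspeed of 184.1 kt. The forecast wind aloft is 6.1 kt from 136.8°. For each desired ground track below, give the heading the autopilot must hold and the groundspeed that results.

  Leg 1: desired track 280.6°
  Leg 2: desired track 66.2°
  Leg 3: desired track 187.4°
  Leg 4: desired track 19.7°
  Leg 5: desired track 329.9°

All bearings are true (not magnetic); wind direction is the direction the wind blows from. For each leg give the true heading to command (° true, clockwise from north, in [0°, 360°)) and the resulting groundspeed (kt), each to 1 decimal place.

Leg 1: desired track 280.6°; wind correction -1.1° → command heading 279.5°, groundspeed 189.0 kt
Leg 2: desired track 66.2°; wind correction +1.8° → command heading 68.0°, groundspeed 182.0 kt
Leg 3: desired track 187.4°; wind correction -1.5° → command heading 185.9°, groundspeed 180.2 kt
Leg 4: desired track 19.7°; wind correction +1.7° → command heading 21.4°, groundspeed 186.8 kt
Leg 5: desired track 329.9°; wind correction +0.4° → command heading 330.3°, groundspeed 190.0 kt

Leg 1: heading=279.5°, groundspeed=189.0 kt
Leg 2: heading=68.0°, groundspeed=182.0 kt
Leg 3: heading=185.9°, groundspeed=180.2 kt
Leg 4: heading=21.4°, groundspeed=186.8 kt
Leg 5: heading=330.3°, groundspeed=190.0 kt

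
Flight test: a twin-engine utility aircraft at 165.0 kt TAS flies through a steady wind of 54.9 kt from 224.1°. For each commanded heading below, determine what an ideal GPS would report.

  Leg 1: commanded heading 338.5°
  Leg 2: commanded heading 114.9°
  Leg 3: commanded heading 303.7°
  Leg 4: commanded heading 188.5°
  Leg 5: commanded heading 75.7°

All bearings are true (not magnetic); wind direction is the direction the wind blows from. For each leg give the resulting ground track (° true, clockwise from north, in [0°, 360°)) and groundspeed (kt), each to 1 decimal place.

Leg 1: track=353.4°, groundspeed=194.2 kt
Leg 2: track=99.1°, groundspeed=190.3 kt
Leg 3: track=322.9°, groundspeed=164.2 kt
Leg 4: track=173.6°, groundspeed=124.5 kt
Leg 5: track=68.0°, groundspeed=213.7 kt

Leg 1: heading 338.5°; drift +14.9° → track 353.4°, groundspeed 194.2 kt
Leg 2: heading 114.9°; drift -15.8° → track 99.1°, groundspeed 190.3 kt
Leg 3: heading 303.7°; drift +19.2° → track 322.9°, groundspeed 164.2 kt
Leg 4: heading 188.5°; drift -14.9° → track 173.6°, groundspeed 124.5 kt
Leg 5: heading 75.7°; drift -7.7° → track 68.0°, groundspeed 213.7 kt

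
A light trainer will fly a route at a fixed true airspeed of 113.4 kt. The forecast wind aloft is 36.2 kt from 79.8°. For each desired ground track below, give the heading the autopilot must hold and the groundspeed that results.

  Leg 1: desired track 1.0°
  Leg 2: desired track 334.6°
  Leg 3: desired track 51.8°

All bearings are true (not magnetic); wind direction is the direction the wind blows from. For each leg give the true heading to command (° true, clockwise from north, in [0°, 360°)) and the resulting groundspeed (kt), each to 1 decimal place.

Leg 1: desired track 1.0°; wind correction +18.2° → command heading 19.2°, groundspeed 100.7 kt
Leg 2: desired track 334.6°; wind correction +17.9° → command heading 352.5°, groundspeed 117.4 kt
Leg 3: desired track 51.8°; wind correction +8.6° → command heading 60.4°, groundspeed 80.2 kt

Leg 1: heading=19.2°, groundspeed=100.7 kt
Leg 2: heading=352.5°, groundspeed=117.4 kt
Leg 3: heading=60.4°, groundspeed=80.2 kt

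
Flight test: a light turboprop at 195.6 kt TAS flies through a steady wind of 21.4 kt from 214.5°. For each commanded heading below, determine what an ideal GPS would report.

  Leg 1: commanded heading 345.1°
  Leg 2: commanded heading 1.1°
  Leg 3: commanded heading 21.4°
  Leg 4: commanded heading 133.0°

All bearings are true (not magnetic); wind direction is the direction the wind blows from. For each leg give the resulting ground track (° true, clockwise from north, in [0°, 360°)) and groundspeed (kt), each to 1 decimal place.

Leg 1: heading 345.1°; drift +4.4° → track 349.5°, groundspeed 210.2 kt
Leg 2: heading 1.1°; drift +3.2° → track 4.3°, groundspeed 213.8 kt
Leg 3: heading 21.4°; drift +1.3° → track 22.7°, groundspeed 216.5 kt
Leg 4: heading 133.0°; drift -6.3° → track 126.7°, groundspeed 193.6 kt

Leg 1: track=349.5°, groundspeed=210.2 kt
Leg 2: track=4.3°, groundspeed=213.8 kt
Leg 3: track=22.7°, groundspeed=216.5 kt
Leg 4: track=126.7°, groundspeed=193.6 kt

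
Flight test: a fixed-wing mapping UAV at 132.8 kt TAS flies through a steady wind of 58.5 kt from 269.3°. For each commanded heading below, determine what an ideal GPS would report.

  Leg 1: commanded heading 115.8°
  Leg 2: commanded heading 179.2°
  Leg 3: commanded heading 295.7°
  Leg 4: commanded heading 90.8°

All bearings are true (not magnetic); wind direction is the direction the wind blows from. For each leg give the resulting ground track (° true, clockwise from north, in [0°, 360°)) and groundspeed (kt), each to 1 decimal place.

Leg 1: heading 115.8°; drift -8.0° → track 107.8°, groundspeed 187.0 kt
Leg 2: heading 179.2°; drift -23.8° → track 155.4°, groundspeed 145.2 kt
Leg 3: heading 295.7°; drift +17.9° → track 313.6°, groundspeed 84.5 kt
Leg 4: heading 90.8°; drift -0.5° → track 90.3°, groundspeed 191.3 kt

Leg 1: track=107.8°, groundspeed=187.0 kt
Leg 2: track=155.4°, groundspeed=145.2 kt
Leg 3: track=313.6°, groundspeed=84.5 kt
Leg 4: track=90.3°, groundspeed=191.3 kt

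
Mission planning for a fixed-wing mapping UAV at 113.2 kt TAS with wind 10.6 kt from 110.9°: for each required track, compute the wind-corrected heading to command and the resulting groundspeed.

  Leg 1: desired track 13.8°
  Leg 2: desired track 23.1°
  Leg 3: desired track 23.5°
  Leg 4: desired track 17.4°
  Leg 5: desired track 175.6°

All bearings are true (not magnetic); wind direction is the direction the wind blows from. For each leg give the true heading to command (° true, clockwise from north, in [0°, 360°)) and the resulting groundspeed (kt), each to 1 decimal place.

Leg 1: heading=19.1°, groundspeed=114.0 kt
Leg 2: heading=28.5°, groundspeed=112.3 kt
Leg 3: heading=28.9°, groundspeed=112.2 kt
Leg 4: heading=22.8°, groundspeed=113.4 kt
Leg 5: heading=170.7°, groundspeed=108.3 kt

Leg 1: desired track 13.8°; wind correction +5.3° → command heading 19.1°, groundspeed 114.0 kt
Leg 2: desired track 23.1°; wind correction +5.4° → command heading 28.5°, groundspeed 112.3 kt
Leg 3: desired track 23.5°; wind correction +5.4° → command heading 28.9°, groundspeed 112.2 kt
Leg 4: desired track 17.4°; wind correction +5.4° → command heading 22.8°, groundspeed 113.4 kt
Leg 5: desired track 175.6°; wind correction -4.9° → command heading 170.7°, groundspeed 108.3 kt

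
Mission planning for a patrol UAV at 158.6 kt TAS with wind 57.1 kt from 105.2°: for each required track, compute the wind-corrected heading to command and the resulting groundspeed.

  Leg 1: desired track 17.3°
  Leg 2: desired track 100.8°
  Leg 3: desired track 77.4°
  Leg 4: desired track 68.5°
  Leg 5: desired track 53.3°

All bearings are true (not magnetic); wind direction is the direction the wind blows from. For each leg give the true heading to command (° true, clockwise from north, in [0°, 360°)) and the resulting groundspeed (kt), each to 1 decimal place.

Leg 1: desired track 17.3°; wind correction +21.1° → command heading 38.4°, groundspeed 145.9 kt
Leg 2: desired track 100.8°; wind correction +1.6° → command heading 102.4°, groundspeed 101.6 kt
Leg 3: desired track 77.4°; wind correction +9.7° → command heading 87.1°, groundspeed 105.8 kt
Leg 4: desired track 68.5°; wind correction +12.4° → command heading 80.9°, groundspeed 109.1 kt
Leg 5: desired track 53.3°; wind correction +16.5° → command heading 69.8°, groundspeed 116.9 kt

Leg 1: heading=38.4°, groundspeed=145.9 kt
Leg 2: heading=102.4°, groundspeed=101.6 kt
Leg 3: heading=87.1°, groundspeed=105.8 kt
Leg 4: heading=80.9°, groundspeed=109.1 kt
Leg 5: heading=69.8°, groundspeed=116.9 kt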